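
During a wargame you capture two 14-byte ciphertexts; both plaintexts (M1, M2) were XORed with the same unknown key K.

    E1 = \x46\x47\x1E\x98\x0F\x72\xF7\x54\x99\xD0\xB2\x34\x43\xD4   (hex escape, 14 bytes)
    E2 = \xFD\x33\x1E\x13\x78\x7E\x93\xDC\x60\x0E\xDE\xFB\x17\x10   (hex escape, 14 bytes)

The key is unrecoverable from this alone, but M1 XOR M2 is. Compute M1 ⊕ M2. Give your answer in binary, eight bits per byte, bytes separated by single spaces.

10111011 01110100 00000000 10001011 01110111 00001100 01100100 10001000 11111001 11011110 01101100 11001111 01010100 11000100

E1 ⊕ E2 = (M1 ⊕ K) ⊕ (M2 ⊕ K) = M1 ⊕ M2 — the shared key cancels under XOR.
 70 ⊕ 253 = 187
 71 ⊕  51 = 116
 30 ⊕  30 =   0
152 ⊕  19 = 139
 15 ⊕ 120 = 119
114 ⊕ 126 =  12
247 ⊕ 147 = 100
 84 ⊕ 220 = 136
153 ⊕  96 = 249
208 ⊕  14 = 222
178 ⊕ 222 = 108
 52 ⊕ 251 = 207
 67 ⊕  23 =  84
212 ⊕  16 = 196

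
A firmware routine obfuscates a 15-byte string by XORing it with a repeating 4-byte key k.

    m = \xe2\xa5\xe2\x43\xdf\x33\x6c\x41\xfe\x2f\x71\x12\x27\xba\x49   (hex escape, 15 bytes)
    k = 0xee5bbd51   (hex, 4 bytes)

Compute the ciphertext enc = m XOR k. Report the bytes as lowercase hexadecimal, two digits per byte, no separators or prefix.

0cfe5f123168d1101074cc43c9e1f4

The 4-byte key repeats, so the effective keystream is ee 5b bd 51 ee 5b bd 51 ee 5b bd 51 ee 5b bd.
byte 0: e2 XOR ee = 0c
byte 1: a5 XOR 5b = fe
byte 2: e2 XOR bd = 5f
byte 3: 43 XOR 51 = 12
byte 4: df XOR ee = 31
byte 5: 33 XOR 5b = 68
byte 6: 6c XOR bd = d1
byte 7: 41 XOR 51 = 10
byte 8: fe XOR ee = 10
byte 9: 2f XOR 5b = 74
byte 10: 71 XOR bd = cc
byte 11: 12 XOR 51 = 43
byte 12: 27 XOR ee = c9
byte 13: ba XOR 5b = e1
byte 14: 49 XOR bd = f4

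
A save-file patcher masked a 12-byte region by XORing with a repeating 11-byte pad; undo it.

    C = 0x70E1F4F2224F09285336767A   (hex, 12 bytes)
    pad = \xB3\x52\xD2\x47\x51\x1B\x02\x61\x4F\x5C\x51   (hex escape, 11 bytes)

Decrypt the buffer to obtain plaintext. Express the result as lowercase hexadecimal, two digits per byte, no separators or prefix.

The 11-byte key repeats, so the effective keystream is b3 52 d2 47 51 1b 02 61 4f 5c 51 b3.
byte 0: 70 ⊕ b3 = c3
byte 1: e1 ⊕ 52 = b3
byte 2: f4 ⊕ d2 = 26
byte 3: f2 ⊕ 47 = b5
byte 4: 22 ⊕ 51 = 73
byte 5: 4f ⊕ 1b = 54
byte 6: 09 ⊕ 02 = 0b
byte 7: 28 ⊕ 61 = 49
byte 8: 53 ⊕ 4f = 1c
byte 9: 36 ⊕ 5c = 6a
byte 10: 76 ⊕ 51 = 27
byte 11: 7a ⊕ b3 = c9

c3b326b573540b491c6a27c9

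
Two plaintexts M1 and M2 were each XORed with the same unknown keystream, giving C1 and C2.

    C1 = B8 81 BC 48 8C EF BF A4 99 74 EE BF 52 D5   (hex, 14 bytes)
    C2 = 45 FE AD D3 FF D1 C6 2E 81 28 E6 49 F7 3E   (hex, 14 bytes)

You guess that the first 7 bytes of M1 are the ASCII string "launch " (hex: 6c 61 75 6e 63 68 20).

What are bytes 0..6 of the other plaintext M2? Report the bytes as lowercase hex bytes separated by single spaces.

91 1e 64 f5 10 56 59

First, C1 ⊕ C2 = (M1 ⊕ K) ⊕ (M2 ⊕ K) = M1 ⊕ M2, so the key drops out. Then M2 = (M1 ⊕ M2) ⊕ M1 over the first 7 bytes.
byte 0: (b8 ^ 45) ^ 6c = fd ^ 6c = 91
byte 1: (81 ^ fe) ^ 61 = 7f ^ 61 = 1e
byte 2: (bc ^ ad) ^ 75 = 11 ^ 75 = 64
byte 3: (48 ^ d3) ^ 6e = 9b ^ 6e = f5
byte 4: (8c ^ ff) ^ 63 = 73 ^ 63 = 10
byte 5: (ef ^ d1) ^ 68 = 3e ^ 68 = 56
byte 6: (bf ^ c6) ^ 20 = 79 ^ 20 = 59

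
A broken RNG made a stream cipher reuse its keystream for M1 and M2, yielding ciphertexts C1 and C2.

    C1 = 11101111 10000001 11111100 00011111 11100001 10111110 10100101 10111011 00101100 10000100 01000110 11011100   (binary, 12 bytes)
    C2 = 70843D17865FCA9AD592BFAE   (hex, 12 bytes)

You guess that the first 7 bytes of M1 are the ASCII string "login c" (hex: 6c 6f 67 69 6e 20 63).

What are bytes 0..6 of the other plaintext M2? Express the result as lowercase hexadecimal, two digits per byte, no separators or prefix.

First, C1 ⊕ C2 = (M1 ⊕ K) ⊕ (M2 ⊕ K) = M1 ⊕ M2, so the key drops out. Then M2 = (M1 ⊕ M2) ⊕ M1 over the first 7 bytes.
byte 0: (ef XOR 70) XOR 6c = 9f XOR 6c = f3
byte 1: (81 XOR 84) XOR 6f = 05 XOR 6f = 6a
byte 2: (fc XOR 3d) XOR 67 = c1 XOR 67 = a6
byte 3: (1f XOR 17) XOR 69 = 08 XOR 69 = 61
byte 4: (e1 XOR 86) XOR 6e = 67 XOR 6e = 09
byte 5: (be XOR 5f) XOR 20 = e1 XOR 20 = c1
byte 6: (a5 XOR ca) XOR 63 = 6f XOR 63 = 0c

f36aa66109c10c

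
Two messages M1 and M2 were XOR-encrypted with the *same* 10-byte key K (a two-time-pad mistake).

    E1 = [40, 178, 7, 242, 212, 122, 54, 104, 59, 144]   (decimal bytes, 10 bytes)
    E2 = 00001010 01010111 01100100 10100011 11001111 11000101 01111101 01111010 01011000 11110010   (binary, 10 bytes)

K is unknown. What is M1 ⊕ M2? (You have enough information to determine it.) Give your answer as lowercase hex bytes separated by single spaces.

E1 ⊕ E2 = (M1 ⊕ K) ⊕ (M2 ⊕ K) = M1 ⊕ M2 — the shared key cancels under XOR.
28 ^ 0a = 22
b2 ^ 57 = e5
07 ^ 64 = 63
f2 ^ a3 = 51
d4 ^ cf = 1b
7a ^ c5 = bf
36 ^ 7d = 4b
68 ^ 7a = 12
3b ^ 58 = 63
90 ^ f2 = 62

22 e5 63 51 1b bf 4b 12 63 62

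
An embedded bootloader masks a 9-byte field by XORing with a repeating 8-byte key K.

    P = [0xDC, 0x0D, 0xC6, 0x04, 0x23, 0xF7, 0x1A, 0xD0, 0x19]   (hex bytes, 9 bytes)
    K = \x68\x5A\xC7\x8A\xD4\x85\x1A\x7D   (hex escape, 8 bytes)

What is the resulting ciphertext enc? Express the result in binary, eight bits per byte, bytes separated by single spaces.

10110100 01010111 00000001 10001110 11110111 01110010 00000000 10101101 01110001

The 8-byte key repeats, so the effective keystream is 68 5a c7 8a d4 85 1a 7d 68.
byte 0: dc ⊕ 68 = b4
byte 1: 0d ⊕ 5a = 57
byte 2: c6 ⊕ c7 = 01
byte 3: 04 ⊕ 8a = 8e
byte 4: 23 ⊕ d4 = f7
byte 5: f7 ⊕ 85 = 72
byte 6: 1a ⊕ 1a = 00
byte 7: d0 ⊕ 7d = ad
byte 8: 19 ⊕ 68 = 71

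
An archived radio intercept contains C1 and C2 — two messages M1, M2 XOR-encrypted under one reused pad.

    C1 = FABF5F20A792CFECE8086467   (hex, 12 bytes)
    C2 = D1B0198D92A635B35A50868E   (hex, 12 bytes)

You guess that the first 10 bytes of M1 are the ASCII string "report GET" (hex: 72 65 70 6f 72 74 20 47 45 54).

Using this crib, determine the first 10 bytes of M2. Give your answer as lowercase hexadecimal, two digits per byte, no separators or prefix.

596a36c24740da18f70c

First, C1 ⊕ C2 = (M1 ⊕ K) ⊕ (M2 ⊕ K) = M1 ⊕ M2, so the key drops out. Then M2 = (M1 ⊕ M2) ⊕ M1 over the first 10 bytes.
byte 0: (fa ^ d1) ^ 72 = 2b ^ 72 = 59
byte 1: (bf ^ b0) ^ 65 = 0f ^ 65 = 6a
byte 2: (5f ^ 19) ^ 70 = 46 ^ 70 = 36
byte 3: (20 ^ 8d) ^ 6f = ad ^ 6f = c2
byte 4: (a7 ^ 92) ^ 72 = 35 ^ 72 = 47
byte 5: (92 ^ a6) ^ 74 = 34 ^ 74 = 40
byte 6: (cf ^ 35) ^ 20 = fa ^ 20 = da
byte 7: (ec ^ b3) ^ 47 = 5f ^ 47 = 18
byte 8: (e8 ^ 5a) ^ 45 = b2 ^ 45 = f7
byte 9: (08 ^ 50) ^ 54 = 58 ^ 54 = 0c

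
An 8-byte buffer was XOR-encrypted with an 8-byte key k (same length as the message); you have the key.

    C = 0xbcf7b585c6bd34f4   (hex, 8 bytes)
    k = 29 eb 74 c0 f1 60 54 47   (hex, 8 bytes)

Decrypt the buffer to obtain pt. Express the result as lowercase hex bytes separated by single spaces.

bc xor 29 = 95
f7 xor eb = 1c
b5 xor 74 = c1
85 xor c0 = 45
c6 xor f1 = 37
bd xor 60 = dd
34 xor 54 = 60
f4 xor 47 = b3

95 1c c1 45 37 dd 60 b3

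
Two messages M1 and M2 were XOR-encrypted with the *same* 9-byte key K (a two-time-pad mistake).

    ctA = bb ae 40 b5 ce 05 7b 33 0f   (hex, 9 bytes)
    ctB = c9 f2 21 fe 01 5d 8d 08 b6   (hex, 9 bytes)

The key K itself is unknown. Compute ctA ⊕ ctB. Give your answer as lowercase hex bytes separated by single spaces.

ctA ⊕ ctB = (M1 ⊕ K) ⊕ (M2 ⊕ K) = M1 ⊕ M2 — the shared key cancels under XOR.
10111011 ⊕ 11001001 = 01110010
10101110 ⊕ 11110010 = 01011100
01000000 ⊕ 00100001 = 01100001
10110101 ⊕ 11111110 = 01001011
11001110 ⊕ 00000001 = 11001111
00000101 ⊕ 01011101 = 01011000
01111011 ⊕ 10001101 = 11110110
00110011 ⊕ 00001000 = 00111011
00001111 ⊕ 10110110 = 10111001

72 5c 61 4b cf 58 f6 3b b9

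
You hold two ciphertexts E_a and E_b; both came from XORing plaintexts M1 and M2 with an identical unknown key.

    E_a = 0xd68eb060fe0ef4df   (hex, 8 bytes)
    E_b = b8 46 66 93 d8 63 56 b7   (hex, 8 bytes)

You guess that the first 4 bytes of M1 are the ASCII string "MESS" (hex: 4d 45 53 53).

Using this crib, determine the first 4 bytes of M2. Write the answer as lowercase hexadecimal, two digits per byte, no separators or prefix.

First, E_a ⊕ E_b = (M1 ⊕ K) ⊕ (M2 ⊕ K) = M1 ⊕ M2, so the key drops out. Then M2 = (M1 ⊕ M2) ⊕ M1 over the first 4 bytes.
byte 0: (d6 ^ b8) ^ 4d = 6e ^ 4d = 23
byte 1: (8e ^ 46) ^ 45 = c8 ^ 45 = 8d
byte 2: (b0 ^ 66) ^ 53 = d6 ^ 53 = 85
byte 3: (60 ^ 93) ^ 53 = f3 ^ 53 = a0

238d85a0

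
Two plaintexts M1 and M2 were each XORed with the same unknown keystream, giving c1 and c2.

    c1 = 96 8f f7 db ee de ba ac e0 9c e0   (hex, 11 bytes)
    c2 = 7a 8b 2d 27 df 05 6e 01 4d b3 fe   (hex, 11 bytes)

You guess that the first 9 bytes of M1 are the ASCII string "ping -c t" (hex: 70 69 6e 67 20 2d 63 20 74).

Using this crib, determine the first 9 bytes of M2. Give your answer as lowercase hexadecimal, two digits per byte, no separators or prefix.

First, c1 ⊕ c2 = (M1 ⊕ K) ⊕ (M2 ⊕ K) = M1 ⊕ M2, so the key drops out. Then M2 = (M1 ⊕ M2) ⊕ M1 over the first 9 bytes.
byte 0: (96 xor 7a) xor 70 = ec xor 70 = 9c
byte 1: (8f xor 8b) xor 69 = 04 xor 69 = 6d
byte 2: (f7 xor 2d) xor 6e = da xor 6e = b4
byte 3: (db xor 27) xor 67 = fc xor 67 = 9b
byte 4: (ee xor df) xor 20 = 31 xor 20 = 11
byte 5: (de xor 05) xor 2d = db xor 2d = f6
byte 6: (ba xor 6e) xor 63 = d4 xor 63 = b7
byte 7: (ac xor 01) xor 20 = ad xor 20 = 8d
byte 8: (e0 xor 4d) xor 74 = ad xor 74 = d9

9c6db49b11f6b78dd9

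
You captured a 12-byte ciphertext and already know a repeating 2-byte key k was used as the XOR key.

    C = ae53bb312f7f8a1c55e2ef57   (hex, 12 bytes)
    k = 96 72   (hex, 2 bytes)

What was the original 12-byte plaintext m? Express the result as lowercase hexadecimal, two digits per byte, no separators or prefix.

The 2-byte key repeats, so the effective keystream is 96 72 96 72 96 72 96 72 96 72 96 72.
byte 0: ae xor 96 = 38
byte 1: 53 xor 72 = 21
byte 2: bb xor 96 = 2d
byte 3: 31 xor 72 = 43
byte 4: 2f xor 96 = b9
byte 5: 7f xor 72 = 0d
byte 6: 8a xor 96 = 1c
byte 7: 1c xor 72 = 6e
byte 8: 55 xor 96 = c3
byte 9: e2 xor 72 = 90
byte 10: ef xor 96 = 79
byte 11: 57 xor 72 = 25

38212d43b90d1c6ec3907925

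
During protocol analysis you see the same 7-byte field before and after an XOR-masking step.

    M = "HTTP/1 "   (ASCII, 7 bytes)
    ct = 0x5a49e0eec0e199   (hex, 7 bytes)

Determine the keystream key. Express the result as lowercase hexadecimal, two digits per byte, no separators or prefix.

Since ct = M ⊕ key, XORing both sides with M gives key = M ⊕ ct.
byte 0: 48 ⊕ 5a = 12
byte 1: 54 ⊕ 49 = 1d
byte 2: 54 ⊕ e0 = b4
byte 3: 50 ⊕ ee = be
byte 4: 2f ⊕ c0 = ef
byte 5: 31 ⊕ e1 = d0
byte 6: 20 ⊕ 99 = b9

121db4beefd0b9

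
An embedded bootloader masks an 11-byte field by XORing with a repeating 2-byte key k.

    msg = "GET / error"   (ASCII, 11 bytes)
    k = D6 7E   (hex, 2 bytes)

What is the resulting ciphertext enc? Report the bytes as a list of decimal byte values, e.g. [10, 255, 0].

The 2-byte key repeats, so the effective keystream is d6 7e d6 7e d6 7e d6 7e d6 7e d6.
byte 0: 47 ^ d6 = 91
byte 1: 45 ^ 7e = 3b
byte 2: 54 ^ d6 = 82
byte 3: 20 ^ 7e = 5e
byte 4: 2f ^ d6 = f9
byte 5: 20 ^ 7e = 5e
byte 6: 65 ^ d6 = b3
byte 7: 72 ^ 7e = 0c
byte 8: 72 ^ d6 = a4
byte 9: 6f ^ 7e = 11
byte 10: 72 ^ d6 = a4

[145, 59, 130, 94, 249, 94, 179, 12, 164, 17, 164]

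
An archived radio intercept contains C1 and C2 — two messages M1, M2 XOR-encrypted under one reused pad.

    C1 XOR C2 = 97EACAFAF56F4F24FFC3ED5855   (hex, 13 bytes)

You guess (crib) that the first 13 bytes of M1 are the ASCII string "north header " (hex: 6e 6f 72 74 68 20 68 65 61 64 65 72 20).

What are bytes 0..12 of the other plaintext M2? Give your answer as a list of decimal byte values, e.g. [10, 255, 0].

[249, 133, 184, 142, 157, 79, 39, 65, 158, 167, 136, 42, 117]

Since C1 ⊕ C2 = M1 ⊕ M2, XORing with the guessed M1 bytes yields the corresponding M2 bytes: M2 = (C1 ⊕ C2) ⊕ M1.
151 ^ 110 = 249
234 ^ 111 = 133
202 ^ 114 = 184
250 ^ 116 = 142
245 ^ 104 = 157
111 ^  32 =  79
 79 ^ 104 =  39
 36 ^ 101 =  65
255 ^  97 = 158
195 ^ 100 = 167
237 ^ 101 = 136
 88 ^ 114 =  42
 85 ^  32 = 117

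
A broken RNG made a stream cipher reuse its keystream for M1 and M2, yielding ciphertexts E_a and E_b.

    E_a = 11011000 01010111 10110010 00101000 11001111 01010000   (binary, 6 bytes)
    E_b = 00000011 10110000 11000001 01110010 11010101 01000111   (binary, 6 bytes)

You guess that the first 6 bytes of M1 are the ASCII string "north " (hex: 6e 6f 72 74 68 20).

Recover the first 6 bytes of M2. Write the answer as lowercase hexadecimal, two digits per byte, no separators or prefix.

First, E_a ⊕ E_b = (M1 ⊕ K) ⊕ (M2 ⊕ K) = M1 ⊕ M2, so the key drops out. Then M2 = (M1 ⊕ M2) ⊕ M1 over the first 6 bytes.
byte 0: (d8 ^ 03) ^ 6e = db ^ 6e = b5
byte 1: (57 ^ b0) ^ 6f = e7 ^ 6f = 88
byte 2: (b2 ^ c1) ^ 72 = 73 ^ 72 = 01
byte 3: (28 ^ 72) ^ 74 = 5a ^ 74 = 2e
byte 4: (cf ^ d5) ^ 68 = 1a ^ 68 = 72
byte 5: (50 ^ 47) ^ 20 = 17 ^ 20 = 37

b588012e7237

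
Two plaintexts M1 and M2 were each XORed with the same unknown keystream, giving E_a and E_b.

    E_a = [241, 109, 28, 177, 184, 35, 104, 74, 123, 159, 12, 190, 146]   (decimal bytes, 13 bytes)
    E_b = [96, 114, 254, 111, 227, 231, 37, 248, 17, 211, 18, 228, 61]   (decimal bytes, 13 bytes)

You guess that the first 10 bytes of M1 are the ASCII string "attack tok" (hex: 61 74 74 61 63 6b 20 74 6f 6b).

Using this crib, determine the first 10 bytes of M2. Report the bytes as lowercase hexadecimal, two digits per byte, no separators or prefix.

f06b96bf38af6dc60527

First, E_a ⊕ E_b = (M1 ⊕ K) ⊕ (M2 ⊕ K) = M1 ⊕ M2, so the key drops out. Then M2 = (M1 ⊕ M2) ⊕ M1 over the first 10 bytes.
byte 0: (f1 ⊕ 60) ⊕ 61 = 91 ⊕ 61 = f0
byte 1: (6d ⊕ 72) ⊕ 74 = 1f ⊕ 74 = 6b
byte 2: (1c ⊕ fe) ⊕ 74 = e2 ⊕ 74 = 96
byte 3: (b1 ⊕ 6f) ⊕ 61 = de ⊕ 61 = bf
byte 4: (b8 ⊕ e3) ⊕ 63 = 5b ⊕ 63 = 38
byte 5: (23 ⊕ e7) ⊕ 6b = c4 ⊕ 6b = af
byte 6: (68 ⊕ 25) ⊕ 20 = 4d ⊕ 20 = 6d
byte 7: (4a ⊕ f8) ⊕ 74 = b2 ⊕ 74 = c6
byte 8: (7b ⊕ 11) ⊕ 6f = 6a ⊕ 6f = 05
byte 9: (9f ⊕ d3) ⊕ 6b = 4c ⊕ 6b = 27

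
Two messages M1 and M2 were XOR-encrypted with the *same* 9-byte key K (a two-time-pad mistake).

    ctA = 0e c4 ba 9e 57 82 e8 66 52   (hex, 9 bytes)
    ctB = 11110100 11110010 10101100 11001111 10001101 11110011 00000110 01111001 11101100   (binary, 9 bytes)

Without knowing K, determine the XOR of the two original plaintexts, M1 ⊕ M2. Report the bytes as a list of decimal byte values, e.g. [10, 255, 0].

[250, 54, 22, 81, 218, 113, 238, 31, 190]

ctA ⊕ ctB = (M1 ⊕ K) ⊕ (M2 ⊕ K) = M1 ⊕ M2 — the shared key cancels under XOR.
byte 0: 0e ^ f4 = fa
byte 1: c4 ^ f2 = 36
byte 2: ba ^ ac = 16
byte 3: 9e ^ cf = 51
byte 4: 57 ^ 8d = da
byte 5: 82 ^ f3 = 71
byte 6: e8 ^ 06 = ee
byte 7: 66 ^ 79 = 1f
byte 8: 52 ^ ec = be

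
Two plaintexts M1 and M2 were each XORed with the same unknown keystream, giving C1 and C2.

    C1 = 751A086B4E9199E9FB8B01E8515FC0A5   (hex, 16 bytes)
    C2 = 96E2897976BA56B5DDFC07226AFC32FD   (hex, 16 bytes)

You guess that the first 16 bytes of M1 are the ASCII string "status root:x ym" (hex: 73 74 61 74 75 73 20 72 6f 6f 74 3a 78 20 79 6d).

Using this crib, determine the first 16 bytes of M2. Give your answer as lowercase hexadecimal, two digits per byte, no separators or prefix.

908ce0664d58ef2e491872f043838b35

First, C1 ⊕ C2 = (M1 ⊕ K) ⊕ (M2 ⊕ K) = M1 ⊕ M2, so the key drops out. Then M2 = (M1 ⊕ M2) ⊕ M1 over the first 16 bytes.
byte 0: (75 ^ 96) ^ 73 = e3 ^ 73 = 90
byte 1: (1a ^ e2) ^ 74 = f8 ^ 74 = 8c
byte 2: (08 ^ 89) ^ 61 = 81 ^ 61 = e0
byte 3: (6b ^ 79) ^ 74 = 12 ^ 74 = 66
byte 4: (4e ^ 76) ^ 75 = 38 ^ 75 = 4d
byte 5: (91 ^ ba) ^ 73 = 2b ^ 73 = 58
byte 6: (99 ^ 56) ^ 20 = cf ^ 20 = ef
byte 7: (e9 ^ b5) ^ 72 = 5c ^ 72 = 2e
byte 8: (fb ^ dd) ^ 6f = 26 ^ 6f = 49
byte 9: (8b ^ fc) ^ 6f = 77 ^ 6f = 18
byte 10: (01 ^ 07) ^ 74 = 06 ^ 74 = 72
byte 11: (e8 ^ 22) ^ 3a = ca ^ 3a = f0
byte 12: (51 ^ 6a) ^ 78 = 3b ^ 78 = 43
byte 13: (5f ^ fc) ^ 20 = a3 ^ 20 = 83
byte 14: (c0 ^ 32) ^ 79 = f2 ^ 79 = 8b
byte 15: (a5 ^ fd) ^ 6d = 58 ^ 6d = 35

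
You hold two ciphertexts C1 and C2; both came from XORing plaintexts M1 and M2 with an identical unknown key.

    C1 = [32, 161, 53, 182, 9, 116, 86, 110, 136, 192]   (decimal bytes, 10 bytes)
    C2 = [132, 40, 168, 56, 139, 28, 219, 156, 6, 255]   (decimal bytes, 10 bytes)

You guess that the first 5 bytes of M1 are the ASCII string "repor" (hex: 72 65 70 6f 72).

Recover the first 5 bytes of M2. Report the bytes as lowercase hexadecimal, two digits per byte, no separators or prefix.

d6ecede1f0

First, C1 ⊕ C2 = (M1 ⊕ K) ⊕ (M2 ⊕ K) = M1 ⊕ M2, so the key drops out. Then M2 = (M1 ⊕ M2) ⊕ M1 over the first 5 bytes.
byte 0: (20 xor 84) xor 72 = a4 xor 72 = d6
byte 1: (a1 xor 28) xor 65 = 89 xor 65 = ec
byte 2: (35 xor a8) xor 70 = 9d xor 70 = ed
byte 3: (b6 xor 38) xor 6f = 8e xor 6f = e1
byte 4: (09 xor 8b) xor 72 = 82 xor 72 = f0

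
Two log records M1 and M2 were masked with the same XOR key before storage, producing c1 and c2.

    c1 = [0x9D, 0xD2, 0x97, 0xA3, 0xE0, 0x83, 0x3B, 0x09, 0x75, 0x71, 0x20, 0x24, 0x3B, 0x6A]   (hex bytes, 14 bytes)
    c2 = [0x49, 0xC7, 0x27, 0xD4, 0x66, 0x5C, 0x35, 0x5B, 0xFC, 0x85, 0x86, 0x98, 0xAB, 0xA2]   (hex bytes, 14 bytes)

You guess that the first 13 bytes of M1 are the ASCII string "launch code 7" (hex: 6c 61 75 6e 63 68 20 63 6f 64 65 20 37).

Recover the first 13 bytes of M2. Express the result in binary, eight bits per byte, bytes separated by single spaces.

10111000 01110100 11000101 00011001 11100101 10110111 00101110 00110001 11100110 10010000 11000011 10011100 10100111

First, c1 ⊕ c2 = (M1 ⊕ K) ⊕ (M2 ⊕ K) = M1 ⊕ M2, so the key drops out. Then M2 = (M1 ⊕ M2) ⊕ M1 over the first 13 bytes.
byte 0: (9d XOR 49) XOR 6c = d4 XOR 6c = b8
byte 1: (d2 XOR c7) XOR 61 = 15 XOR 61 = 74
byte 2: (97 XOR 27) XOR 75 = b0 XOR 75 = c5
byte 3: (a3 XOR d4) XOR 6e = 77 XOR 6e = 19
byte 4: (e0 XOR 66) XOR 63 = 86 XOR 63 = e5
byte 5: (83 XOR 5c) XOR 68 = df XOR 68 = b7
byte 6: (3b XOR 35) XOR 20 = 0e XOR 20 = 2e
byte 7: (09 XOR 5b) XOR 63 = 52 XOR 63 = 31
byte 8: (75 XOR fc) XOR 6f = 89 XOR 6f = e6
byte 9: (71 XOR 85) XOR 64 = f4 XOR 64 = 90
byte 10: (20 XOR 86) XOR 65 = a6 XOR 65 = c3
byte 11: (24 XOR 98) XOR 20 = bc XOR 20 = 9c
byte 12: (3b XOR ab) XOR 37 = 90 XOR 37 = a7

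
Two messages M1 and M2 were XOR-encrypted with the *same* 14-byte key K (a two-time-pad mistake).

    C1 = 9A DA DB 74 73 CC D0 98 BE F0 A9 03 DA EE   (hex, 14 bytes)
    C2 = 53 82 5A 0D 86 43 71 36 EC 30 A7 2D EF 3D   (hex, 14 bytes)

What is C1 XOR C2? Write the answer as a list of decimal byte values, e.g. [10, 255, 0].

C1 ⊕ C2 = (M1 ⊕ K) ⊕ (M2 ⊕ K) = M1 ⊕ M2 — the shared key cancels under XOR.
byte 0: 9a ⊕ 53 = c9
byte 1: da ⊕ 82 = 58
byte 2: db ⊕ 5a = 81
byte 3: 74 ⊕ 0d = 79
byte 4: 73 ⊕ 86 = f5
byte 5: cc ⊕ 43 = 8f
byte 6: d0 ⊕ 71 = a1
byte 7: 98 ⊕ 36 = ae
byte 8: be ⊕ ec = 52
byte 9: f0 ⊕ 30 = c0
byte 10: a9 ⊕ a7 = 0e
byte 11: 03 ⊕ 2d = 2e
byte 12: da ⊕ ef = 35
byte 13: ee ⊕ 3d = d3

[201, 88, 129, 121, 245, 143, 161, 174, 82, 192, 14, 46, 53, 211]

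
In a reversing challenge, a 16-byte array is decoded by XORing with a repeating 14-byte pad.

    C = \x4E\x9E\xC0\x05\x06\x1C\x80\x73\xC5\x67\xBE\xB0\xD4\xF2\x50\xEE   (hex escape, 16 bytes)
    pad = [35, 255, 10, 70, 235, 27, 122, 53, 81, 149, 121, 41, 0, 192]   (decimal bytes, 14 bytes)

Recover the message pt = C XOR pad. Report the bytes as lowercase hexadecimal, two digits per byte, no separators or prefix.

6d61ca43ed07fa4694f2c799d4327311

The 14-byte key repeats, so the effective keystream is 23 ff 0a 46 eb 1b 7a 35 51 95 79 29 00 c0 23 ff.
byte 0: 4e ⊕ 23 = 6d
byte 1: 9e ⊕ ff = 61
byte 2: c0 ⊕ 0a = ca
byte 3: 05 ⊕ 46 = 43
byte 4: 06 ⊕ eb = ed
byte 5: 1c ⊕ 1b = 07
byte 6: 80 ⊕ 7a = fa
byte 7: 73 ⊕ 35 = 46
byte 8: c5 ⊕ 51 = 94
byte 9: 67 ⊕ 95 = f2
byte 10: be ⊕ 79 = c7
byte 11: b0 ⊕ 29 = 99
byte 12: d4 ⊕ 00 = d4
byte 13: f2 ⊕ c0 = 32
byte 14: 50 ⊕ 23 = 73
byte 15: ee ⊕ ff = 11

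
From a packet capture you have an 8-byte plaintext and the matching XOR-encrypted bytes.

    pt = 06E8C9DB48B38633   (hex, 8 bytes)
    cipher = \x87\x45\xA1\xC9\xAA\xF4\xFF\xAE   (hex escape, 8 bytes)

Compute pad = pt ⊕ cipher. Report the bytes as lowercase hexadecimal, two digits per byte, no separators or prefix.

81ad6812e247799d

Since cipher = pt ⊕ pad, XORing both sides with pt gives pad = pt ⊕ cipher.
06 XOR 87 = 81
e8 XOR 45 = ad
c9 XOR a1 = 68
db XOR c9 = 12
48 XOR aa = e2
b3 XOR f4 = 47
86 XOR ff = 79
33 XOR ae = 9d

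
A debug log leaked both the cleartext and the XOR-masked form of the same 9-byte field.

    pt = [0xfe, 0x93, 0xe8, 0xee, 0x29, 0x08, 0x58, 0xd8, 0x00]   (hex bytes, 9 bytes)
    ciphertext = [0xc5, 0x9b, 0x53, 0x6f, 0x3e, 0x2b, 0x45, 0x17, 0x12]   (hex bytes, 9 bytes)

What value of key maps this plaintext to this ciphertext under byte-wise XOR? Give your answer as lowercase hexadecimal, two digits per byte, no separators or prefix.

3b08bb8117231dcf12

Since ciphertext = pt ⊕ key, XORing both sides with pt gives key = pt ⊕ ciphertext.
fe XOR c5 = 3b
93 XOR 9b = 08
e8 XOR 53 = bb
ee XOR 6f = 81
29 XOR 3e = 17
08 XOR 2b = 23
58 XOR 45 = 1d
d8 XOR 17 = cf
00 XOR 12 = 12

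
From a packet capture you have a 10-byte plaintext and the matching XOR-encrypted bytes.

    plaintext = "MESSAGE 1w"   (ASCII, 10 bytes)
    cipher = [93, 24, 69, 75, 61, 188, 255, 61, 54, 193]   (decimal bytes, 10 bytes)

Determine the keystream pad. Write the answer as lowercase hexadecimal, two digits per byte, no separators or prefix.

Since cipher = plaintext ⊕ pad, XORing both sides with plaintext gives pad = plaintext ⊕ cipher.
4d ⊕ 5d = 10
45 ⊕ 18 = 5d
53 ⊕ 45 = 16
53 ⊕ 4b = 18
41 ⊕ 3d = 7c
47 ⊕ bc = fb
45 ⊕ ff = ba
20 ⊕ 3d = 1d
31 ⊕ 36 = 07
77 ⊕ c1 = b6

105d16187cfbba1d07b6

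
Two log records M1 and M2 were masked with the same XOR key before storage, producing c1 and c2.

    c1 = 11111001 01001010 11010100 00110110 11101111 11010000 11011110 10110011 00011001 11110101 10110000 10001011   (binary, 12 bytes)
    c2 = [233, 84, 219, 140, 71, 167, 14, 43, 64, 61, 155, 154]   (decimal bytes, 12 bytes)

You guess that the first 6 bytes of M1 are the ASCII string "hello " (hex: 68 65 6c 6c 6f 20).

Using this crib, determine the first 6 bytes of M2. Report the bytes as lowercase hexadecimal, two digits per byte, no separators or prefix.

First, c1 ⊕ c2 = (M1 ⊕ K) ⊕ (M2 ⊕ K) = M1 ⊕ M2, so the key drops out. Then M2 = (M1 ⊕ M2) ⊕ M1 over the first 6 bytes.
byte 0: (f9 XOR e9) XOR 68 = 10 XOR 68 = 78
byte 1: (4a XOR 54) XOR 65 = 1e XOR 65 = 7b
byte 2: (d4 XOR db) XOR 6c = 0f XOR 6c = 63
byte 3: (36 XOR 8c) XOR 6c = ba XOR 6c = d6
byte 4: (ef XOR 47) XOR 6f = a8 XOR 6f = c7
byte 5: (d0 XOR a7) XOR 20 = 77 XOR 20 = 57

787b63d6c757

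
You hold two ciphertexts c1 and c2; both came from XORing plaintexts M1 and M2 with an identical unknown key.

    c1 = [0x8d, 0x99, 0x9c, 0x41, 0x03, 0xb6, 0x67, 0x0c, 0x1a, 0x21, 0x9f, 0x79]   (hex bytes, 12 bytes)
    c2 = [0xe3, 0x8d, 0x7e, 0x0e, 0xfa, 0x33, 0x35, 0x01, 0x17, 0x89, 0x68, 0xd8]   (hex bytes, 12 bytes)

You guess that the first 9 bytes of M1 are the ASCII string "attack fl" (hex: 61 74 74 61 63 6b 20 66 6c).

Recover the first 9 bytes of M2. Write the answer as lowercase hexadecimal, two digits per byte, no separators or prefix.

First, c1 ⊕ c2 = (M1 ⊕ K) ⊕ (M2 ⊕ K) = M1 ⊕ M2, so the key drops out. Then M2 = (M1 ⊕ M2) ⊕ M1 over the first 9 bytes.
byte 0: (8d xor e3) xor 61 = 6e xor 61 = 0f
byte 1: (99 xor 8d) xor 74 = 14 xor 74 = 60
byte 2: (9c xor 7e) xor 74 = e2 xor 74 = 96
byte 3: (41 xor 0e) xor 61 = 4f xor 61 = 2e
byte 4: (03 xor fa) xor 63 = f9 xor 63 = 9a
byte 5: (b6 xor 33) xor 6b = 85 xor 6b = ee
byte 6: (67 xor 35) xor 20 = 52 xor 20 = 72
byte 7: (0c xor 01) xor 66 = 0d xor 66 = 6b
byte 8: (1a xor 17) xor 6c = 0d xor 6c = 61

0f60962e9aee726b61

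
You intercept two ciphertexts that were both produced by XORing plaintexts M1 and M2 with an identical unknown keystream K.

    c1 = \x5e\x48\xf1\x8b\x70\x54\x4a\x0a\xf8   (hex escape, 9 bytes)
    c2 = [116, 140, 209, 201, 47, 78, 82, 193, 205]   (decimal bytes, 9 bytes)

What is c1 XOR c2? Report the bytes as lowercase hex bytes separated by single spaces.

2a c4 20 42 5f 1a 18 cb 35

c1 ⊕ c2 = (M1 ⊕ K) ⊕ (M2 ⊕ K) = M1 ⊕ M2 — the shared key cancels under XOR.
5e ^ 74 = 2a
48 ^ 8c = c4
f1 ^ d1 = 20
8b ^ c9 = 42
70 ^ 2f = 5f
54 ^ 4e = 1a
4a ^ 52 = 18
0a ^ c1 = cb
f8 ^ cd = 35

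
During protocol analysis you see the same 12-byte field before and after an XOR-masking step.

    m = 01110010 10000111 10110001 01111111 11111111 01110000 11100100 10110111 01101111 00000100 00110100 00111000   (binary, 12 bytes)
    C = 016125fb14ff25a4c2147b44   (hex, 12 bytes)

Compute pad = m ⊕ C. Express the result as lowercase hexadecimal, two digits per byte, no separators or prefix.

Since C = m ⊕ pad, XORing both sides with m gives pad = m ⊕ C.
byte 0: 72 ^ 01 = 73
byte 1: 87 ^ 61 = e6
byte 2: b1 ^ 25 = 94
byte 3: 7f ^ fb = 84
byte 4: ff ^ 14 = eb
byte 5: 70 ^ ff = 8f
byte 6: e4 ^ 25 = c1
byte 7: b7 ^ a4 = 13
byte 8: 6f ^ c2 = ad
byte 9: 04 ^ 14 = 10
byte 10: 34 ^ 7b = 4f
byte 11: 38 ^ 44 = 7c

73e69484eb8fc113ad104f7c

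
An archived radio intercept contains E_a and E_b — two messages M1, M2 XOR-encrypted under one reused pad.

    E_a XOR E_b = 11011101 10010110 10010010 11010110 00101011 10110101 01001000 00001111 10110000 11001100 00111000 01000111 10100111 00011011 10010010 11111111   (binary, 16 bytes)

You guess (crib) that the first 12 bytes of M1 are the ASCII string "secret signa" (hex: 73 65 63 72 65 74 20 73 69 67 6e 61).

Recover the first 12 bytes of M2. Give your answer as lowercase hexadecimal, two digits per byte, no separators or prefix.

aef3f1a44ec1687cd9ab5626

Since E_a ⊕ E_b = M1 ⊕ M2, XORing with the guessed M1 bytes yields the corresponding M2 bytes: M2 = (E_a ⊕ E_b) ⊕ M1.
221 ⊕ 115 = 174
150 ⊕ 101 = 243
146 ⊕  99 = 241
214 ⊕ 114 = 164
 43 ⊕ 101 =  78
181 ⊕ 116 = 193
 72 ⊕  32 = 104
 15 ⊕ 115 = 124
176 ⊕ 105 = 217
204 ⊕ 103 = 171
 56 ⊕ 110 =  86
 71 ⊕  97 =  38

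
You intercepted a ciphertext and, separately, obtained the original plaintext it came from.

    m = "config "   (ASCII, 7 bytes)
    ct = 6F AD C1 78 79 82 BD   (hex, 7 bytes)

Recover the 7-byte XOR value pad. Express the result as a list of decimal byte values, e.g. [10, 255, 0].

[12, 194, 175, 30, 16, 229, 157]

Since ct = m ⊕ pad, XORing both sides with m gives pad = m ⊕ ct.
byte 0: 63 XOR 6f = 0c
byte 1: 6f XOR ad = c2
byte 2: 6e XOR c1 = af
byte 3: 66 XOR 78 = 1e
byte 4: 69 XOR 79 = 10
byte 5: 67 XOR 82 = e5
byte 6: 20 XOR bd = 9d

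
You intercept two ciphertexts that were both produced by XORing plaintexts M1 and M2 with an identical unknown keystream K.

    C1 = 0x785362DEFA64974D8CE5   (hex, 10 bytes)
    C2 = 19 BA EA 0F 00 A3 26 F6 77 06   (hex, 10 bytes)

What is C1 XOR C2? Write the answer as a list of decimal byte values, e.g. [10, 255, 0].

C1 ⊕ C2 = (M1 ⊕ K) ⊕ (M2 ⊕ K) = M1 ⊕ M2 — the shared key cancels under XOR.
byte 0: 78 ^ 19 = 61
byte 1: 53 ^ ba = e9
byte 2: 62 ^ ea = 88
byte 3: de ^ 0f = d1
byte 4: fa ^ 00 = fa
byte 5: 64 ^ a3 = c7
byte 6: 97 ^ 26 = b1
byte 7: 4d ^ f6 = bb
byte 8: 8c ^ 77 = fb
byte 9: e5 ^ 06 = e3

[97, 233, 136, 209, 250, 199, 177, 187, 251, 227]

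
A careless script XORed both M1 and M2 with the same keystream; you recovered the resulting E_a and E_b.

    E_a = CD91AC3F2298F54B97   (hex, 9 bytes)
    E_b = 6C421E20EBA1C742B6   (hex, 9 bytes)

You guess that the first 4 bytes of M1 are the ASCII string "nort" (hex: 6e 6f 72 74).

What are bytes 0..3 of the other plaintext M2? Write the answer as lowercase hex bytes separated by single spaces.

cf bc c0 6b

First, E_a ⊕ E_b = (M1 ⊕ K) ⊕ (M2 ⊕ K) = M1 ⊕ M2, so the key drops out. Then M2 = (M1 ⊕ M2) ⊕ M1 over the first 4 bytes.
byte 0: (cd ⊕ 6c) ⊕ 6e = a1 ⊕ 6e = cf
byte 1: (91 ⊕ 42) ⊕ 6f = d3 ⊕ 6f = bc
byte 2: (ac ⊕ 1e) ⊕ 72 = b2 ⊕ 72 = c0
byte 3: (3f ⊕ 20) ⊕ 74 = 1f ⊕ 74 = 6b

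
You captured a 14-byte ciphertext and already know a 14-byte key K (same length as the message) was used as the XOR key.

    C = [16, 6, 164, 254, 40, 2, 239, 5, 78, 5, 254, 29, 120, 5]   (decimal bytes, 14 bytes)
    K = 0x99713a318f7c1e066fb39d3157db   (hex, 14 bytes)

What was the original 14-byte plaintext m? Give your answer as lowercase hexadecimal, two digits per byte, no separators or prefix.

89779ecfa77ef10321b6632c2fde

10 ⊕ 99 = 89
06 ⊕ 71 = 77
a4 ⊕ 3a = 9e
fe ⊕ 31 = cf
28 ⊕ 8f = a7
02 ⊕ 7c = 7e
ef ⊕ 1e = f1
05 ⊕ 06 = 03
4e ⊕ 6f = 21
05 ⊕ b3 = b6
fe ⊕ 9d = 63
1d ⊕ 31 = 2c
78 ⊕ 57 = 2f
05 ⊕ db = de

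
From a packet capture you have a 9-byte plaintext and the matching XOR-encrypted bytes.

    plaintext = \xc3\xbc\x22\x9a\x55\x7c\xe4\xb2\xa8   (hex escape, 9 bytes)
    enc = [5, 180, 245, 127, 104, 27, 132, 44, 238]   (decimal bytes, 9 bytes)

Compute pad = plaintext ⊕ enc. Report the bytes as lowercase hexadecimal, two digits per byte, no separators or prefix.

Since enc = plaintext ⊕ pad, XORing both sides with plaintext gives pad = plaintext ⊕ enc.
11000011 XOR 00000101 = 11000110
10111100 XOR 10110100 = 00001000
00100010 XOR 11110101 = 11010111
10011010 XOR 01111111 = 11100101
01010101 XOR 01101000 = 00111101
01111100 XOR 00011011 = 01100111
11100100 XOR 10000100 = 01100000
10110010 XOR 00101100 = 10011110
10101000 XOR 11101110 = 01000110

c608d7e53d67609e46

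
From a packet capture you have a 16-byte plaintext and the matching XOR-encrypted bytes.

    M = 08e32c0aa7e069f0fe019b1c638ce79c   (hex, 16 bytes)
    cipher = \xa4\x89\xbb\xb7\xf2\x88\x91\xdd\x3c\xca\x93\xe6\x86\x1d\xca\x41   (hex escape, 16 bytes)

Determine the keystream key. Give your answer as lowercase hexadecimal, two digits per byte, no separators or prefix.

ac6a97bd5568f82dc2cb08fae5912ddd

Since cipher = M ⊕ key, XORing both sides with M gives key = M ⊕ cipher.
00001000 ⊕ 10100100 = 10101100
11100011 ⊕ 10001001 = 01101010
00101100 ⊕ 10111011 = 10010111
00001010 ⊕ 10110111 = 10111101
10100111 ⊕ 11110010 = 01010101
11100000 ⊕ 10001000 = 01101000
01101001 ⊕ 10010001 = 11111000
11110000 ⊕ 11011101 = 00101101
11111110 ⊕ 00111100 = 11000010
00000001 ⊕ 11001010 = 11001011
10011011 ⊕ 10010011 = 00001000
00011100 ⊕ 11100110 = 11111010
01100011 ⊕ 10000110 = 11100101
10001100 ⊕ 00011101 = 10010001
11100111 ⊕ 11001010 = 00101101
10011100 ⊕ 01000001 = 11011101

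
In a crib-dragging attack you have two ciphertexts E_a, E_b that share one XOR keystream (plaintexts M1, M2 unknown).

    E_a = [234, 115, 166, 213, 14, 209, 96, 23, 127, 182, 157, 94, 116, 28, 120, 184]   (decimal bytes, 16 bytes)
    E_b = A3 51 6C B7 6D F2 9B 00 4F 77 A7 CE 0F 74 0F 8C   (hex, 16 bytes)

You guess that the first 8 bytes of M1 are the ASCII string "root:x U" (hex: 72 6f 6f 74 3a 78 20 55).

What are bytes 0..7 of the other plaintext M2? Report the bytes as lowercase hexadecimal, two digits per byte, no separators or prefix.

3b4da516595bdb42

First, E_a ⊕ E_b = (M1 ⊕ K) ⊕ (M2 ⊕ K) = M1 ⊕ M2, so the key drops out. Then M2 = (M1 ⊕ M2) ⊕ M1 over the first 8 bytes.
byte 0: (ea ⊕ a3) ⊕ 72 = 49 ⊕ 72 = 3b
byte 1: (73 ⊕ 51) ⊕ 6f = 22 ⊕ 6f = 4d
byte 2: (a6 ⊕ 6c) ⊕ 6f = ca ⊕ 6f = a5
byte 3: (d5 ⊕ b7) ⊕ 74 = 62 ⊕ 74 = 16
byte 4: (0e ⊕ 6d) ⊕ 3a = 63 ⊕ 3a = 59
byte 5: (d1 ⊕ f2) ⊕ 78 = 23 ⊕ 78 = 5b
byte 6: (60 ⊕ 9b) ⊕ 20 = fb ⊕ 20 = db
byte 7: (17 ⊕ 00) ⊕ 55 = 17 ⊕ 55 = 42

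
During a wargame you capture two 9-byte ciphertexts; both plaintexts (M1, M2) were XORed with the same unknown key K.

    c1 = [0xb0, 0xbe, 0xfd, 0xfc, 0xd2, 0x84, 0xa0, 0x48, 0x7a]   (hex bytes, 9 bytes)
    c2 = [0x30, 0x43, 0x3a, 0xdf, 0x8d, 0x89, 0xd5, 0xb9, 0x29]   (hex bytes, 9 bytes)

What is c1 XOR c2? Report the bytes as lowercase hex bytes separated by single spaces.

c1 ⊕ c2 = (M1 ⊕ K) ⊕ (M2 ⊕ K) = M1 ⊕ M2 — the shared key cancels under XOR.
byte 0: b0 ⊕ 30 = 80
byte 1: be ⊕ 43 = fd
byte 2: fd ⊕ 3a = c7
byte 3: fc ⊕ df = 23
byte 4: d2 ⊕ 8d = 5f
byte 5: 84 ⊕ 89 = 0d
byte 6: a0 ⊕ d5 = 75
byte 7: 48 ⊕ b9 = f1
byte 8: 7a ⊕ 29 = 53

80 fd c7 23 5f 0d 75 f1 53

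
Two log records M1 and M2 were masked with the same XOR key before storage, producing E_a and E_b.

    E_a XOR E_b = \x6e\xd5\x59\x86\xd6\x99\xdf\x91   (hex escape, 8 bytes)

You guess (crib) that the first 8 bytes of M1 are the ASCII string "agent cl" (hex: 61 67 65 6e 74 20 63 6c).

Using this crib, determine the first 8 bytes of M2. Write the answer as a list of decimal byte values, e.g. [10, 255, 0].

Since E_a ⊕ E_b = M1 ⊕ M2, XORing with the guessed M1 bytes yields the corresponding M2 bytes: M2 = (E_a ⊕ E_b) ⊕ M1.
byte 0: 6e ⊕ 61 = 0f
byte 1: d5 ⊕ 67 = b2
byte 2: 59 ⊕ 65 = 3c
byte 3: 86 ⊕ 6e = e8
byte 4: d6 ⊕ 74 = a2
byte 5: 99 ⊕ 20 = b9
byte 6: df ⊕ 63 = bc
byte 7: 91 ⊕ 6c = fd

[15, 178, 60, 232, 162, 185, 188, 253]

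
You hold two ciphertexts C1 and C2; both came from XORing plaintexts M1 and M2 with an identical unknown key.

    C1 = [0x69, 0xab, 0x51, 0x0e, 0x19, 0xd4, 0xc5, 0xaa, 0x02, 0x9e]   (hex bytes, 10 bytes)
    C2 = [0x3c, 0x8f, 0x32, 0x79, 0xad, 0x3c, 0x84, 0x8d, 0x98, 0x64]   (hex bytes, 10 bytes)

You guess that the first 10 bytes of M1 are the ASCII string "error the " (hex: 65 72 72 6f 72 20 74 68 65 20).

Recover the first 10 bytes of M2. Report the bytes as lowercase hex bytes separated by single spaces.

30 56 11 18 c6 c8 35 4f ff da

First, C1 ⊕ C2 = (M1 ⊕ K) ⊕ (M2 ⊕ K) = M1 ⊕ M2, so the key drops out. Then M2 = (M1 ⊕ M2) ⊕ M1 over the first 10 bytes.
byte 0: (69 XOR 3c) XOR 65 = 55 XOR 65 = 30
byte 1: (ab XOR 8f) XOR 72 = 24 XOR 72 = 56
byte 2: (51 XOR 32) XOR 72 = 63 XOR 72 = 11
byte 3: (0e XOR 79) XOR 6f = 77 XOR 6f = 18
byte 4: (19 XOR ad) XOR 72 = b4 XOR 72 = c6
byte 5: (d4 XOR 3c) XOR 20 = e8 XOR 20 = c8
byte 6: (c5 XOR 84) XOR 74 = 41 XOR 74 = 35
byte 7: (aa XOR 8d) XOR 68 = 27 XOR 68 = 4f
byte 8: (02 XOR 98) XOR 65 = 9a XOR 65 = ff
byte 9: (9e XOR 64) XOR 20 = fa XOR 20 = da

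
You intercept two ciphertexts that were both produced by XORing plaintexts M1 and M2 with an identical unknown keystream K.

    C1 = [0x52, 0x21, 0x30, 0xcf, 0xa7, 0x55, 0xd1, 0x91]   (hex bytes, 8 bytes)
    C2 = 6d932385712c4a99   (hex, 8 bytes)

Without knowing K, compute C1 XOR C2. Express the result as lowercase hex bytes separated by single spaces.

C1 ⊕ C2 = (M1 ⊕ K) ⊕ (M2 ⊕ K) = M1 ⊕ M2 — the shared key cancels under XOR.
01010010 ⊕ 01101101 = 00111111
00100001 ⊕ 10010011 = 10110010
00110000 ⊕ 00100011 = 00010011
11001111 ⊕ 10000101 = 01001010
10100111 ⊕ 01110001 = 11010110
01010101 ⊕ 00101100 = 01111001
11010001 ⊕ 01001010 = 10011011
10010001 ⊕ 10011001 = 00001000

3f b2 13 4a d6 79 9b 08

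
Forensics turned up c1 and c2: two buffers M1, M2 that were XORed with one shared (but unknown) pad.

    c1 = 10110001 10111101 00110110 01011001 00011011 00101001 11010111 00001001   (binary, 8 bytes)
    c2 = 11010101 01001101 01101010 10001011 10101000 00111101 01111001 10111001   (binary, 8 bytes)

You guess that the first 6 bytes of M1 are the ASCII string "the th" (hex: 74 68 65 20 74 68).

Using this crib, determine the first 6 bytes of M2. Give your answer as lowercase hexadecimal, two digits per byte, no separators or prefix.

First, c1 ⊕ c2 = (M1 ⊕ K) ⊕ (M2 ⊕ K) = M1 ⊕ M2, so the key drops out. Then M2 = (M1 ⊕ M2) ⊕ M1 over the first 6 bytes.
byte 0: (b1 ⊕ d5) ⊕ 74 = 64 ⊕ 74 = 10
byte 1: (bd ⊕ 4d) ⊕ 68 = f0 ⊕ 68 = 98
byte 2: (36 ⊕ 6a) ⊕ 65 = 5c ⊕ 65 = 39
byte 3: (59 ⊕ 8b) ⊕ 20 = d2 ⊕ 20 = f2
byte 4: (1b ⊕ a8) ⊕ 74 = b3 ⊕ 74 = c7
byte 5: (29 ⊕ 3d) ⊕ 68 = 14 ⊕ 68 = 7c

109839f2c77c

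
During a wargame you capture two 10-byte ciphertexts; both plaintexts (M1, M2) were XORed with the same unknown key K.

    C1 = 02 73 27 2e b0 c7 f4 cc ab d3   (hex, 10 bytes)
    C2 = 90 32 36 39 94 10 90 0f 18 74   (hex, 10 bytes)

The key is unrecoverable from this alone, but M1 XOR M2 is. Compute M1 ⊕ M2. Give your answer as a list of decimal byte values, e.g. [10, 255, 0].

[146, 65, 17, 23, 36, 215, 100, 195, 179, 167]

C1 ⊕ C2 = (M1 ⊕ K) ⊕ (M2 ⊕ K) = M1 ⊕ M2 — the shared key cancels under XOR.
  2 ^ 144 = 146
115 ^  50 =  65
 39 ^  54 =  17
 46 ^  57 =  23
176 ^ 148 =  36
199 ^  16 = 215
244 ^ 144 = 100
204 ^  15 = 195
171 ^  24 = 179
211 ^ 116 = 167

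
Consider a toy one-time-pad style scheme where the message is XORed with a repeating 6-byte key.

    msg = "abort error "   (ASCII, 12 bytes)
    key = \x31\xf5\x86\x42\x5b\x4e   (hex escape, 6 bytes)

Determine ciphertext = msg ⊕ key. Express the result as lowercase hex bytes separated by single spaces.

The 6-byte key repeats, so the effective keystream is 31 f5 86 42 5b 4e 31 f5 86 42 5b 4e.
byte 0: 01100001 ^ 00110001 = 01010000
byte 1: 01100010 ^ 11110101 = 10010111
byte 2: 01101111 ^ 10000110 = 11101001
byte 3: 01110010 ^ 01000010 = 00110000
byte 4: 01110100 ^ 01011011 = 00101111
byte 5: 00100000 ^ 01001110 = 01101110
byte 6: 01100101 ^ 00110001 = 01010100
byte 7: 01110010 ^ 11110101 = 10000111
byte 8: 01110010 ^ 10000110 = 11110100
byte 9: 01101111 ^ 01000010 = 00101101
byte 10: 01110010 ^ 01011011 = 00101001
byte 11: 00100000 ^ 01001110 = 01101110

50 97 e9 30 2f 6e 54 87 f4 2d 29 6e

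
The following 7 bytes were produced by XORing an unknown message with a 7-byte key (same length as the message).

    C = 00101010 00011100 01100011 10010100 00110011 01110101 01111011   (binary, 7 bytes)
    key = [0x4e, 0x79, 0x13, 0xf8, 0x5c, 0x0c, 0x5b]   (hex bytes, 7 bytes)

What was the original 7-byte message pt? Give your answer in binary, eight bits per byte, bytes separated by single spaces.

byte 0: 00101010 ^ 01001110 = 01100100
byte 1: 00011100 ^ 01111001 = 01100101
byte 2: 01100011 ^ 00010011 = 01110000
byte 3: 10010100 ^ 11111000 = 01101100
byte 4: 00110011 ^ 01011100 = 01101111
byte 5: 01110101 ^ 00001100 = 01111001
byte 6: 01111011 ^ 01011011 = 00100000

01100100 01100101 01110000 01101100 01101111 01111001 00100000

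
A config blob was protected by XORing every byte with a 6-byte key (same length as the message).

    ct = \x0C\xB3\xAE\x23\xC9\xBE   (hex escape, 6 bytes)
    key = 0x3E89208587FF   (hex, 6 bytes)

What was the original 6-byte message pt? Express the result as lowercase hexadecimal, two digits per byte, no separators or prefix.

323a8ea64e41

XOR is its own inverse, so applying the key byte-wise gives the result directly.
 12 ⊕  62 =  50
179 ⊕ 137 =  58
174 ⊕  32 = 142
 35 ⊕ 133 = 166
201 ⊕ 135 =  78
190 ⊕ 255 =  65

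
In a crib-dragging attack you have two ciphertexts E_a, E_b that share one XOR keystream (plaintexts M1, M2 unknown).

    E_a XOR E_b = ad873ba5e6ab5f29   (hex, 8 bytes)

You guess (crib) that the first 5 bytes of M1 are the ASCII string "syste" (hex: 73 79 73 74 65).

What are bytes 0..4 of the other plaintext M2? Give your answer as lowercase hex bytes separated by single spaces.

de fe 48 d1 83

Since E_a ⊕ E_b = M1 ⊕ M2, XORing with the guessed M1 bytes yields the corresponding M2 bytes: M2 = (E_a ⊕ E_b) ⊕ M1.
byte 0: ad xor 73 = de
byte 1: 87 xor 79 = fe
byte 2: 3b xor 73 = 48
byte 3: a5 xor 74 = d1
byte 4: e6 xor 65 = 83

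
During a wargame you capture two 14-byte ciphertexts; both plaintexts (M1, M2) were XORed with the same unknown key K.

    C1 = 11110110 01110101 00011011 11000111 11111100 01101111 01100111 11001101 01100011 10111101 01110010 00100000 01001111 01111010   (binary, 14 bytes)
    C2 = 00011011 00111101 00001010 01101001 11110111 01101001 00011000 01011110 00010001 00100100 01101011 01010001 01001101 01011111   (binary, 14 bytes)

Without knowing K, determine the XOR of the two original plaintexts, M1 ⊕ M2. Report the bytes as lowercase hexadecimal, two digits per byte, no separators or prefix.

ed4811ae0b067f93729919710225

C1 ⊕ C2 = (M1 ⊕ K) ⊕ (M2 ⊕ K) = M1 ⊕ M2 — the shared key cancels under XOR.
byte 0: 246 ^  27 = 237
byte 1: 117 ^  61 =  72
byte 2:  27 ^  10 =  17
byte 3: 199 ^ 105 = 174
byte 4: 252 ^ 247 =  11
byte 5: 111 ^ 105 =   6
byte 6: 103 ^  24 = 127
byte 7: 205 ^  94 = 147
byte 8:  99 ^  17 = 114
byte 9: 189 ^  36 = 153
byte 10: 114 ^ 107 =  25
byte 11:  32 ^  81 = 113
byte 12:  79 ^  77 =   2
byte 13: 122 ^  95 =  37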